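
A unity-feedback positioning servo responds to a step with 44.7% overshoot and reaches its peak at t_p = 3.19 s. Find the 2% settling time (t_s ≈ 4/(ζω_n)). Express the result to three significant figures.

t_s ≈ 15.8 s

ζ from %OS: ζ = |ln 0.447|/√(π²+ln²0.447) = 0.248.
From t_p = π/ω_d, ω_d = π/3.19 = 0.985 rad/s, so ω_n = ω_d/√(1−ζ²) = 1.02 rad/s.
t_s ≈ 4/(ζω_n) = 4/(0.248·1.02) = 15.8 s.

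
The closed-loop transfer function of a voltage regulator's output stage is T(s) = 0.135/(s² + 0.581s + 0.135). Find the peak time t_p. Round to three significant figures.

Matching coefficients with s² + 2ζω_n s + ω_n² gives ω_n² = 0.135 ⇒ ω_n = 0.367 rad/s, and ζ = 0.581/(2ω_n) = 0.791.
ω_d = 0.367·√(1 − 0.791²) = 0.225 rad/s. Then t_p = π/ω_d = 14.0 s.

t_p ≈ 14.0 s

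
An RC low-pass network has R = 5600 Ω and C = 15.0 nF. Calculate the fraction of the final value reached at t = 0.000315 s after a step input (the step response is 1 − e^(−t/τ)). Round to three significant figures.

τ = RC = 5600 × 15.0 nF = 0.0000840 s.
y(t)/y_∞ = 1 − e^(−t/τ) = 1 − e^(−0.000315/0.0000840) = 1 − e^(−3.75) = 0.976.

y/y_∞ ≈ 0.976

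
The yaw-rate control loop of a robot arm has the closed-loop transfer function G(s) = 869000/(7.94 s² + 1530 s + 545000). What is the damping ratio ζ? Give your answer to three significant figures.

Dividing through by 7.94: denominator becomes s² + 192.7 s + 68640.
So ω_n = √68640 = 262 rad/s and ζ = 192.7/(2·262) = 0.368.

ζ ≈ 0.368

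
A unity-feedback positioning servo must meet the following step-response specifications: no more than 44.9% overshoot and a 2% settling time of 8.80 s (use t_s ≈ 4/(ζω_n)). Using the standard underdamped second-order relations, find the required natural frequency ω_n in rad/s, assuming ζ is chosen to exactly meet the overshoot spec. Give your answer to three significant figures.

ω_n ≈ 1.84 rad/s

Inverting the overshoot relation: ζ = |ln 0.449|/√(π² + ln²0.449) = 0.247.
Then ω_n = 4/(ζ t_s) = 4/(0.247 × 8.80) = 1.84 rad/s.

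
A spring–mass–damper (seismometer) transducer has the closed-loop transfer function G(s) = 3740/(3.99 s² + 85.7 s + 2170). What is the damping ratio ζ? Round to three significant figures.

Dividing through by 3.99: denominator becomes s² + 21.48 s + 543.9.
So ω_n = √543.9 = 23.3 rad/s and ζ = 21.48/(2·23.3) = 0.461.

ζ ≈ 0.461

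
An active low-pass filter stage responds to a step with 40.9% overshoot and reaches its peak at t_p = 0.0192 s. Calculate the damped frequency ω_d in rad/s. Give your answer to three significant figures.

t_p = π/ω_d, so ω_d = π/0.0192 = 164 rad/s.

ω_d ≈ 164 rad/s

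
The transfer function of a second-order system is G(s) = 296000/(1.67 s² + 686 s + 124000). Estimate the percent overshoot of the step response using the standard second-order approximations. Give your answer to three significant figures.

Dividing through by 1.67: denominator becomes s² + 410.8 s + 74250.
So ω_n = √74250 = 272 rad/s and ζ = 410.8/(2·272) = 0.754.
%OS = 100·exp(−πζ/√(1−ζ²)) = 2.72%.

%OS ≈ 2.72%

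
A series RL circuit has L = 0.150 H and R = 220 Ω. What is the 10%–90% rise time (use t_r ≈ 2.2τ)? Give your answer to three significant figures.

τ = L/R = 0.150/220 = 0.000682 s.
t_r ≈ 2.2τ = 0.00150 s.

t_r ≈ 0.00150 s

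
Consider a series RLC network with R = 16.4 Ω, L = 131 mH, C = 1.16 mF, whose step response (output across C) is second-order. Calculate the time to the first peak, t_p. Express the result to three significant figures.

t_p ≈ 0.0609 s

For a series RLC circuit (capacitor voltage as output), ω_n = 1/√(LC) = 1/√(131 mH · 1.16 mF) = 81.1 rad/s.
ζ = (R/2)·√(C/L) = (16.4/2)·√(1.16 mF/131 mH) = 0.772.
ω_d = 81.1·√(1 − 0.772²) = 51.6 rad/s. t_p = π/ω_d = 0.0609 s.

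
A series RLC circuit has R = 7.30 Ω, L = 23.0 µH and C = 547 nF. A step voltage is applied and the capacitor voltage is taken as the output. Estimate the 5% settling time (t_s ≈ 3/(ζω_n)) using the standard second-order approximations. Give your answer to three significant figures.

For a series RLC circuit (capacitor voltage as output), ω_n = 1/√(LC) = 1/√(23.0 µH · 547 nF) = 282000 rad/s.
ζ = (R/2)·√(C/L) = (7.30/2)·√(547 nF/23.0 µH) = 0.563.
t_s ≈ 3/(ζω_n) = 0.0000189 s.

t_s ≈ 0.0000189 s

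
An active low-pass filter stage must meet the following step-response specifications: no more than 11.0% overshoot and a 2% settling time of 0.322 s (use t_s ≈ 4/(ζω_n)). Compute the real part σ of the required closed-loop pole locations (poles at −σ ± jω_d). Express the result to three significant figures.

σ ≈ 12.4

The settling-time spec alone fixes σ = ζω_n = 4/t_s = 4/0.322 = 12.4.
(Overshoot then fixes ζ = 0.575 and hence ω_d = σ·√(1−ζ²)/ζ = 17.7 rad/s.)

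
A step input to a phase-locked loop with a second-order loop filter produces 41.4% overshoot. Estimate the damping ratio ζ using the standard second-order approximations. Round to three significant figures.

ζ ≈ 0.270

Inverting the overshoot relation: ζ = |ln 0.414|/√(π² + ln²0.414) = 0.270.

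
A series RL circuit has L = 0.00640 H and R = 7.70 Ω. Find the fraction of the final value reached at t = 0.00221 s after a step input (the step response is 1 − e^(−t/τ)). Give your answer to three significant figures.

y/y_∞ ≈ 0.930

τ = L/R = 0.00640/7.70 = 0.000831 s.
y(t)/y_∞ = 1 − e^(−t/τ) = 1 − e^(−0.00221/0.000831) = 1 − e^(−2.66) = 0.930.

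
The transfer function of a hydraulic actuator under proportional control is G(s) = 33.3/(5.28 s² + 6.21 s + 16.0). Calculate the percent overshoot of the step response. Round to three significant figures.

Dividing through by 5.28: denominator becomes s² + 1.176 s + 3.030.
So ω_n = √3.030 = 1.74 rad/s and ζ = 1.176/(2·1.74) = 0.338.
%OS = 100·exp(−πζ/√(1−ζ²)) = 32.4%.

%OS ≈ 32.4%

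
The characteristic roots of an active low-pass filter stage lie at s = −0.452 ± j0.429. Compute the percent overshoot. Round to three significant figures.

%OS ≈ 3.65%

The poles are at −σ ± jω_d with σ = 0.452 and ω_d = 0.429, so ω_n = √(σ²+ω_d²) = 0.623 rad/s and ζ = σ/ω_n = 0.725.
%OS = 100·exp(−πζ/√(1−ζ²)) = 3.65%.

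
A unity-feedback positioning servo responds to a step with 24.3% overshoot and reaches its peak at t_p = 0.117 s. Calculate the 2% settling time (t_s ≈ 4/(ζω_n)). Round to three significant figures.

The overshoot fixes ζ = −ln(OS)/√(π²+ln²(OS)) = 0.411.
From t_p = π/ω_d, ω_d = π/0.117 = 26.9 rad/s, so ω_n = ω_d/√(1−ζ²) = 29.4 rad/s.
t_s ≈ 4/(ζω_n) = 4/(0.411·29.4) = 0.331 s.

t_s ≈ 0.331 s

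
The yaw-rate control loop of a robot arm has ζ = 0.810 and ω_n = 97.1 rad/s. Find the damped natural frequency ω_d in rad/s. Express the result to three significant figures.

ω_d ≈ 56.9 rad/s

ω_d = ω_n√(1−ζ²) = 97.1·√0.344 = 56.9 rad/s.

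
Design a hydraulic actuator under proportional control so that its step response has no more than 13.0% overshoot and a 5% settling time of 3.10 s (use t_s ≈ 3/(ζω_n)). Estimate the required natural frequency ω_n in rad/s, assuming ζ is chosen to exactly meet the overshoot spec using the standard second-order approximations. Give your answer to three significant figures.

Inverting the overshoot relation: ζ = |ln 0.130|/√(π² + ln²0.130) = 0.545.
From t_s ≈ 3/(ζω_n): ω_n = 3/(ζ·t_s) = 3/(0.545·3.10) = 1.78 rad/s.

ω_n ≈ 1.78 rad/s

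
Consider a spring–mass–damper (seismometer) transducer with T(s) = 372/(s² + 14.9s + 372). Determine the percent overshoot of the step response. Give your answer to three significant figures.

%OS ≈ 26.8%

Comparing the denominator to s² + 2ζω_n s + ω_n²: ω_n = √372 = 19.3 rad/s, and 2ζω_n = 14.9 so ζ = 14.9/(2·19.3) = 0.386.
%OS = 100 e^{−πζ/√(1−ζ²)} with ζ = 0.386 gives 26.8%.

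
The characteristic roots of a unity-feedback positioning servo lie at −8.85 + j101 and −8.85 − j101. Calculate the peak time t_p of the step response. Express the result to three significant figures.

t_p = π/ω_d with ω_d = 101 (the imaginary part), so t_p = 0.0311 s.

t_p ≈ 0.0311 s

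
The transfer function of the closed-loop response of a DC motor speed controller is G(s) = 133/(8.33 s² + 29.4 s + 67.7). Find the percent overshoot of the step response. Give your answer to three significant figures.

%OS ≈ 8.41%

Dividing through by 8.33: denominator becomes s² + 3.529 s + 8.127.
So ω_n = √8.127 = 2.85 rad/s and ζ = 3.529/(2·2.85) = 0.619.
%OS = 100 e^{−πζ/√(1−ζ²)} with ζ = 0.619 gives 8.41%.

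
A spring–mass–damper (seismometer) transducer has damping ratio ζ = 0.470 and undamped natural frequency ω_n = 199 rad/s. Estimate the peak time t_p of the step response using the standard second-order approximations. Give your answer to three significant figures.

t_p ≈ 0.0179 s

The damped frequency is ω_d = ω_n√(1−ζ²) = 199·√(1−0.221) = 176 rad/s.
Peak time t_p = π/ω_d = π/176 = 0.0179 s.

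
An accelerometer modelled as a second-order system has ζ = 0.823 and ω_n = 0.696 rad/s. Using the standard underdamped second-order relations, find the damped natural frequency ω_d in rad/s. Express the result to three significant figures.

ω_d = ω_n√(1−ζ²) = 0.696·√0.323 = 0.395 rad/s.

ω_d ≈ 0.395 rad/s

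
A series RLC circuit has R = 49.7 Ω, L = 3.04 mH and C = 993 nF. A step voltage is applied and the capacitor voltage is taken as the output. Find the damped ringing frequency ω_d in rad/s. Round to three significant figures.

ω_d ≈ 16300 rad/s

For a series RLC circuit (capacitor voltage as output), ω_n = 1/√(LC) = 1/√(3.04 mH · 993 nF) = 18200 rad/s.
ζ = (R/2)·√(C/L) = (49.7/2)·√(993 nF/3.04 mH) = 0.449.
The damped frequency ω_d = ω_n√(1−ζ²) = 16300 rad/s.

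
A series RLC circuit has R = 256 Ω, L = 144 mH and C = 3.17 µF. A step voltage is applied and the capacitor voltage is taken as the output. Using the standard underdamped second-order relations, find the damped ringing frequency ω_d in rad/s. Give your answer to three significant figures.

For a series RLC circuit (capacitor voltage as output), ω_n = 1/√(LC) = 1/√(144 mH · 3.17 µF) = 1480 rad/s.
ζ = (R/2)·√(C/L) = (256/2)·√(3.17 µF/144 mH) = 0.601.
ω_d = ω_n√(1−ζ²) = 1180 rad/s.

ω_d ≈ 1180 rad/s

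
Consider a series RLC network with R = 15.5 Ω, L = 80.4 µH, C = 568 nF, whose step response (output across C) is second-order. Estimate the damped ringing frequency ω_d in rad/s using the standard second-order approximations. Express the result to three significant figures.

For a series RLC circuit (capacitor voltage as output), ω_n = 1/√(LC) = 1/√(80.4 µH · 568 nF) = 148000 rad/s.
ζ = (R/2)·√(C/L) = (15.5/2)·√(568 nF/80.4 µH) = 0.651.
ω_d = ω_n√(1−ζ²) = 112000 rad/s.

ω_d ≈ 112000 rad/s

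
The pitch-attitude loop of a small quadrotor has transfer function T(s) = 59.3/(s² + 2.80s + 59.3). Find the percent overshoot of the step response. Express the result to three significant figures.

%OS ≈ 55.9%

ω_n = √59.3 = 7.70 rad/s; ζ = 2.80/(2·7.70) = 0.182.
%OS = 100·exp(−πζ/√(1−ζ²)) = 55.9%.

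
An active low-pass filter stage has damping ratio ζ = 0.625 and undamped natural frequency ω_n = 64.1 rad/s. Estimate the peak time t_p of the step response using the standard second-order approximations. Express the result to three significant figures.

t_p ≈ 0.0628 s

The damped frequency is ω_d = ω_n√(1−ζ²) = 64.1·√(1−0.391) = 50.0 rad/s.
Peak time t_p = π/ω_d = π/50.0 = 0.0628 s.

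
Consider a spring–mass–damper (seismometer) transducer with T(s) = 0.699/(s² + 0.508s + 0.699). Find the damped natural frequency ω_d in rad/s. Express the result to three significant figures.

Comparing the denominator to s² + 2ζω_n s + ω_n²: ω_n = √0.699 = 0.836 rad/s, and 2ζω_n = 0.508 so ζ = 0.508/(2·0.836) = 0.304.
ω_d = 0.836·√(1 − 0.304²) = 0.797 rad/s.

ω_d ≈ 0.797 rad/s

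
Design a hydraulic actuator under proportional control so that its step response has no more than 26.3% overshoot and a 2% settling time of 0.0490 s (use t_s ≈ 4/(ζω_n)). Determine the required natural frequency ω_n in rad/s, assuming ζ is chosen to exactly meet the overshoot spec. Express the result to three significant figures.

From %OS = 100·exp(−πζ/√(1−ζ²)), invert to get ζ = −ln(OS)/√(π² + ln²(OS)) with OS = 0.263.
−ln 0.263 = 1.336, so ζ = 1.336/√(π² + 1.784) = 0.391.
From t_s ≈ 4/(ζω_n): ω_n = 4/(ζ·t_s) = 4/(0.391·0.0490) = 209 rad/s.

ω_n ≈ 209 rad/s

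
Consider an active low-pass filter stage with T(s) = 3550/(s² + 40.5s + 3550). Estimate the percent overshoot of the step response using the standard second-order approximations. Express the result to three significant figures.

Comparing the denominator to s² + 2ζω_n s + ω_n²: ω_n = √3550 = 59.6 rad/s, and 2ζω_n = 40.5 so ζ = 40.5/(2·59.6) = 0.340.
Overshoot: exp(−π·0.340/√(1−0.340²)) = 0.321, i.e. 32.1%.

%OS ≈ 32.1%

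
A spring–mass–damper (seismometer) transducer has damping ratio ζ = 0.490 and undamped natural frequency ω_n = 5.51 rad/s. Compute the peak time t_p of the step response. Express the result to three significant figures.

t_p ≈ 0.654 s

The damped frequency is ω_d = ω_n√(1−ζ²) = 5.51·√(1−0.240) = 4.80 rad/s.
Peak time t_p = π/ω_d = π/4.80 = 0.654 s.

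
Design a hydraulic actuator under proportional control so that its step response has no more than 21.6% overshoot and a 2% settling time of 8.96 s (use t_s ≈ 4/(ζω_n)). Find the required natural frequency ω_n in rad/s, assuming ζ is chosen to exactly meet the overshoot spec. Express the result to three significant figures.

From %OS = 100·exp(−πζ/√(1−ζ²)), invert to get ζ = −ln(OS)/√(π² + ln²(OS)) with OS = 0.216.
−ln 0.216 = 1.532, so ζ = 1.532/√(π² + 2.348) = 0.438.
From t_s ≈ 4/(ζω_n): ω_n = 4/(ζ·t_s) = 4/(0.438·8.96) = 1.02 rad/s.

ω_n ≈ 1.02 rad/s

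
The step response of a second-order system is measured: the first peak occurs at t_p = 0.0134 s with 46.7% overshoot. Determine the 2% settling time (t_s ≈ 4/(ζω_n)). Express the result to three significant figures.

t_s ≈ 0.0704 s

From the overshoot, ζ = −ln(OS)/√(π²+ln²(OS)) = 0.236.
t_p = π/ω_d ⇒ ω_d = 234 rad/s; then ω_n = ω_d/√(1−ζ²) = 241 rad/s.
t_s ≈ 4/(ζω_n) = 4/(0.236·241) = 0.0704 s.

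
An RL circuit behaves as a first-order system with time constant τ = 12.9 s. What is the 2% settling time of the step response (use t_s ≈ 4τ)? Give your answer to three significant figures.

t_s ≈ 51.6 s

t_s ≈ 4τ = 51.6 s.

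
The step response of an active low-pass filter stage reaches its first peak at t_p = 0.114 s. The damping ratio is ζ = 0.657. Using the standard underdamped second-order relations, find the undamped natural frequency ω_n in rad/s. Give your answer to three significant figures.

ω_n ≈ 36.6 rad/s

Peak time t_p = π/ω_d, so ω_d = π/t_p = π/0.114 = 27.6 rad/s.
ω_n = ω_d/√(1−ζ²) = 27.6/√0.568 = 36.6 rad/s.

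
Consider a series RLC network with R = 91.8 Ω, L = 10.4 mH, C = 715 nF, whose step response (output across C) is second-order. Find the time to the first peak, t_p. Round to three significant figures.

t_p ≈ 0.000293 s

For a series RLC circuit (capacitor voltage as output), ω_n = 1/√(LC) = 1/√(10.4 mH · 715 nF) = 11600 rad/s.
ζ = (R/2)·√(C/L) = (91.8/2)·√(715 nF/10.4 mH) = 0.381.
ω_d = ω_n√(1−ζ²) = 10700 rad/s. t_p = π/ω_d = 0.000293 s.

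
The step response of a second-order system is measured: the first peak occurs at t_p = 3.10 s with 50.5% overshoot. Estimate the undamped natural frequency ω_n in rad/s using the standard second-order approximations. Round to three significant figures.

ω_n ≈ 1.04 rad/s

ζ from %OS: ζ = |ln 0.505|/√(π²+ln²0.505) = 0.213.
t_p = π/ω_d ⇒ ω_d = 1.01 rad/s; then ω_n = ω_d/√(1−ζ²) = 1.04 rad/s.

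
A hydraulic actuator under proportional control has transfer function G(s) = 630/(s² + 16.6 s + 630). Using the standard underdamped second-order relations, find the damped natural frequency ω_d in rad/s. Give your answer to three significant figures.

ω_n = √630 = 25.1 rad/s; ζ = 16.6/(2·25.1) = 0.331.
ω_d = 25.1·√(1 − 0.331²) = 23.7 rad/s.

ω_d ≈ 23.7 rad/s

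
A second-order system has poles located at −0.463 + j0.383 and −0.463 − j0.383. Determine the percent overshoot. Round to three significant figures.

%OS ≈ 2.24%

With σ = 0.463, ω_d = 0.383: ω_n = √(σ²+ω_d²) = 0.601 rad/s, ζ = σ/ω_n = 0.771.
%OS = 100·exp(−πζ/√(1−ζ²)) = 2.24%.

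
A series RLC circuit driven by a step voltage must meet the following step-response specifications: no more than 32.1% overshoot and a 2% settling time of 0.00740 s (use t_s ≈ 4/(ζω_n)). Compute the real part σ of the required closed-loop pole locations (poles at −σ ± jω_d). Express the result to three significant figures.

σ ≈ 541

The settling-time spec alone fixes σ = ζω_n = 4/t_s = 4/0.00740 = 541.
(Overshoot then fixes ζ = 0.340 and hence ω_d = σ·√(1−ζ²)/ζ = 1490 rad/s.)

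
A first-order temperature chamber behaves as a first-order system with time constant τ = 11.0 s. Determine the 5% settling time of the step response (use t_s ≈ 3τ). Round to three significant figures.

t_s ≈ 3τ = 33.0 s.

t_s ≈ 33.0 s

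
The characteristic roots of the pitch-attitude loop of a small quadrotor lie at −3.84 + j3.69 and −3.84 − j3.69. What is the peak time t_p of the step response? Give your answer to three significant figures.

t_p ≈ 0.851 s

t_p = π/ω_d with ω_d = 3.69 (the imaginary part), so t_p = 0.851 s.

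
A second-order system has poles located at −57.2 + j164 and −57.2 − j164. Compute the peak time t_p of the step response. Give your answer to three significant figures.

t_p = π/ω_d with ω_d = 164 (the imaginary part), so t_p = 0.0192 s.

t_p ≈ 0.0192 s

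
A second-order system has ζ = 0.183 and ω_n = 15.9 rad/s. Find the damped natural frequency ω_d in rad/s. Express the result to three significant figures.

ω_d = ω_n√(1−ζ²) = 15.9·√0.967 = 15.6 rad/s.

ω_d ≈ 15.6 rad/s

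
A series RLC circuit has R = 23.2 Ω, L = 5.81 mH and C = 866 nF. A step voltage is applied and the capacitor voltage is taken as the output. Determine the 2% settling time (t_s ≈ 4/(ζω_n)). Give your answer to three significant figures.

t_s ≈ 0.00200 s

For a series RLC circuit (capacitor voltage as output), ω_n = 1/√(LC) = 1/√(5.81 mH · 866 nF) = 14100 rad/s.
ζ = (R/2)·√(C/L) = (23.2/2)·√(866 nF/5.81 mH) = 0.142.
t_s ≈ 4/(ζω_n) = 0.00200 s.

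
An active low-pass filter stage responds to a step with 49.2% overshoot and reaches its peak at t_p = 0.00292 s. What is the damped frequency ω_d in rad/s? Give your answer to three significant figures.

ω_d ≈ 1080 rad/s

t_p = π/ω_d, so ω_d = π/0.00292 = 1080 rad/s.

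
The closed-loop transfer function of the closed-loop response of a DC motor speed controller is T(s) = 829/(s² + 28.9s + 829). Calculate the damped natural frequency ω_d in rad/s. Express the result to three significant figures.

ω_d ≈ 24.9 rad/s

Matching coefficients with s² + 2ζω_n s + ω_n² gives ω_n² = 829 ⇒ ω_n = 28.8 rad/s, and ζ = 28.9/(2ω_n) = 0.502.
ω_d = ω_n√(1−ζ²) = 24.9 rad/s.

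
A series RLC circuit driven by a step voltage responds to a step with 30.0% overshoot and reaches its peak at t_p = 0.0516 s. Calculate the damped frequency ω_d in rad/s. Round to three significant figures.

ω_d ≈ 60.9 rad/s

t_p = π/ω_d, so ω_d = π/0.0516 = 60.9 rad/s.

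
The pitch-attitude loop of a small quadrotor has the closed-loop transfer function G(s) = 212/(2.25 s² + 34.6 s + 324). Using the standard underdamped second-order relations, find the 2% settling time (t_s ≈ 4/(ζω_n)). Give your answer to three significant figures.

t_s ≈ 0.520 s

Dividing through by 2.25: denominator becomes s² + 15.38 s + 144.0.
So ω_n = √144.0 = 12.0 rad/s and ζ = 15.38/(2·12.0) = 0.641.
t_s ≈ 4/(ζω_n) = 0.520 s.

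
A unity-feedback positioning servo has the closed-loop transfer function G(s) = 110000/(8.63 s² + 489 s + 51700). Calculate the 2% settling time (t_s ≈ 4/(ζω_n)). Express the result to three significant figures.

Dividing through by 8.63: denominator becomes s² + 56.66 s + 5991.
So ω_n = √5991 = 77.4 rad/s and ζ = 56.66/(2·77.4) = 0.366.
t_s ≈ 4/(ζω_n) = 0.141 s.

t_s ≈ 0.141 s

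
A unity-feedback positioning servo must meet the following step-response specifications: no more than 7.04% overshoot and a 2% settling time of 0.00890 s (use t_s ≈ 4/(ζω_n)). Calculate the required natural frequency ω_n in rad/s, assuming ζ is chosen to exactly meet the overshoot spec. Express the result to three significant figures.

ω_n ≈ 697 rad/s

ζ = −ln(OS)/√(π² + (ln OS)²). With OS = 0.0704, ln OS = −2.654 and ζ = 2.654/4.112 = 0.645.
Then ω_n = 4/(ζ t_s) = 4/(0.645 × 0.00890) = 697 rad/s.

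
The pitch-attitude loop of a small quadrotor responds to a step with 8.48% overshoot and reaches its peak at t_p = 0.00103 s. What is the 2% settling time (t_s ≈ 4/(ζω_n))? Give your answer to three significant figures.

t_s ≈ 0.00167 s

From the overshoot, ζ = −ln(OS)/√(π²+ln²(OS)) = 0.618.
t_p = π/ω_d ⇒ ω_d = 3050 rad/s; then ω_n = ω_d/√(1−ζ²) = 3880 rad/s.
t_s ≈ 4/(ζω_n) = 4/(0.618·3880) = 0.00167 s.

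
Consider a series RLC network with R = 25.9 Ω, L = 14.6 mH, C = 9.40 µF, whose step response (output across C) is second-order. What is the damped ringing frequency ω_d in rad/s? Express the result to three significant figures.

For a series RLC circuit (capacitor voltage as output), ω_n = 1/√(LC) = 1/√(14.6 mH · 9.40 µF) = 2700 rad/s.
ζ = (R/2)·√(C/L) = (25.9/2)·√(9.40 µF/14.6 mH) = 0.329.
The damped frequency ω_d = ω_n√(1−ζ²) = 2550 rad/s.

ω_d ≈ 2550 rad/s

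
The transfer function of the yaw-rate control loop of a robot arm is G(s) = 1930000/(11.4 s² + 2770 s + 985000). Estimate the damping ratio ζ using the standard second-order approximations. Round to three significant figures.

ζ ≈ 0.413

Dividing through by 11.4: denominator becomes s² + 243.0 s + 86400.
So ω_n = √86400 = 294 rad/s and ζ = 243.0/(2·294) = 0.413.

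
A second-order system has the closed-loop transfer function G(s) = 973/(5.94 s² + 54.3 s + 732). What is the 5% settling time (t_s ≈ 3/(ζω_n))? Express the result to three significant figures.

Dividing through by 5.94: denominator becomes s² + 9.141 s + 123.2.
So ω_n = √123.2 = 11.1 rad/s and ζ = 9.141/(2·11.1) = 0.412.
t_s ≈ 3/(ζω_n) = 0.656 s.

t_s ≈ 0.656 s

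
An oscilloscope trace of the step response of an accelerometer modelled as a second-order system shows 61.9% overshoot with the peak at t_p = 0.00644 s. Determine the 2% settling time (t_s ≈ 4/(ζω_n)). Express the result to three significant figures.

t_s ≈ 0.0537 s

The overshoot fixes ζ = −ln(OS)/√(π²+ln²(OS)) = 0.151.
t_p = π/ω_d ⇒ ω_d = 488 rad/s; then ω_n = ω_d/√(1−ζ²) = 493 rad/s.
t_s ≈ 4/(ζω_n) = 4/(0.151·493) = 0.0537 s.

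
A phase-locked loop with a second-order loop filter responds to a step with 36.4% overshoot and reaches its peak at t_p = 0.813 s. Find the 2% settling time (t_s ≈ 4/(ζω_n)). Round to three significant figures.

From the overshoot, ζ = −ln(OS)/√(π²+ln²(OS)) = 0.306.
From t_p = π/ω_d, ω_d = π/0.813 = 3.86 rad/s, so ω_n = ω_d/√(1−ζ²) = 4.06 rad/s.
t_s ≈ 4/(ζω_n) = 4/(0.306·4.06) = 3.22 s.

t_s ≈ 3.22 s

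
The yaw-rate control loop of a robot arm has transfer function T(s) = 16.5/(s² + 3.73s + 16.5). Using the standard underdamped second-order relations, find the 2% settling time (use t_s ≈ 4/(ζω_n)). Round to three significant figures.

ω_n = √16.5 = 4.06 rad/s; ζ = 3.73/(2·4.06) = 0.459.
t_s ≈ 4/(ζω_n) = 4/(0.459·4.06) = 2.14 s.

t_s ≈ 2.14 s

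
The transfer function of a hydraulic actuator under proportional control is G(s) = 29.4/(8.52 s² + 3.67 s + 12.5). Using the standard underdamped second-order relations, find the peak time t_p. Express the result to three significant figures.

Dividing through by 8.52: denominator becomes s² + 0.4308 s + 1.467.
So ω_n = √1.467 = 1.21 rad/s and ζ = 0.4308/(2·1.21) = 0.178.
ω_d = ω_n√(1−ζ²) = 1.19 rad/s. t_p = π/ω_d = 2.64 s.

t_p ≈ 2.64 s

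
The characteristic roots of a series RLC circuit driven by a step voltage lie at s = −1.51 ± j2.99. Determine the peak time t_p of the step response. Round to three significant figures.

t_p = π/ω_d with ω_d = 2.99 (the imaginary part), so t_p = 1.05 s.

t_p ≈ 1.05 s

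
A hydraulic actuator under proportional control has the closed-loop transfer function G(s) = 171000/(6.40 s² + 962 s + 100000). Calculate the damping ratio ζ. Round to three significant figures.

ζ ≈ 0.601

Dividing through by 6.40: denominator becomes s² + 150.3 s + 15620.
So ω_n = √15620 = 125 rad/s and ζ = 150.3/(2·125) = 0.601.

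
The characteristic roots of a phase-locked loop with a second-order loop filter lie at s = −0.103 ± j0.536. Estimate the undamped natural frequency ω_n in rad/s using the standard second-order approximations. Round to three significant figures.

ω_n ≈ 0.546 rad/s

With σ = 0.103, ω_d = 0.536: ω_n = √(σ²+ω_d²) = 0.546 rad/s, ζ = σ/ω_n = 0.189.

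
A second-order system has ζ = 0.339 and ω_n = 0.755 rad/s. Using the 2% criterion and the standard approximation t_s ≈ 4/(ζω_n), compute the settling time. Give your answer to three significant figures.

t_s ≈ 15.6 s

t_s ≈ 4/(ζω_n) = 4/(0.339 × 0.755) = 15.6 s.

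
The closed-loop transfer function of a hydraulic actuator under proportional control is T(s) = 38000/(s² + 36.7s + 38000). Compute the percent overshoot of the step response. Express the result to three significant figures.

%OS ≈ 74.3%

ω_n = √38000 = 195 rad/s; ζ = 36.7/(2·195) = 0.0941.
%OS = 100·exp(−πζ/√(1−ζ²)) = 74.3%.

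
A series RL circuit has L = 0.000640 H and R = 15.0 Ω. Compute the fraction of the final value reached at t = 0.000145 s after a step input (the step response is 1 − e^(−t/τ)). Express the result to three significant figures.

y/y_∞ ≈ 0.967

τ = L/R = 0.000640/15.0 = 0.0000427 s.
y(t)/y_∞ = 1 − e^(−t/τ) = 1 − e^(−0.000145/0.0000427) = 1 − e^(−3.40) = 0.967.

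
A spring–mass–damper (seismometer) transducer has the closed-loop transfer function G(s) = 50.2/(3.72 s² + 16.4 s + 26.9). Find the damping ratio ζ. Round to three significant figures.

ζ ≈ 0.820

Dividing through by 3.72: denominator becomes s² + 4.409 s + 7.231.
So ω_n = √7.231 = 2.69 rad/s and ζ = 4.409/(2·2.69) = 0.820.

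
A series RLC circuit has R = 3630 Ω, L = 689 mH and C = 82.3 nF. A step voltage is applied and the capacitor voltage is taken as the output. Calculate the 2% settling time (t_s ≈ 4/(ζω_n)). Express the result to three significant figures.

t_s ≈ 0.00152 s

For a series RLC circuit (capacitor voltage as output), ω_n = 1/√(LC) = 1/√(689 mH · 82.3 nF) = 4200 rad/s.
ζ = (R/2)·√(C/L) = (3630/2)·√(82.3 nF/689 mH) = 0.627.
t_s ≈ 4/(ζω_n) = 0.00152 s.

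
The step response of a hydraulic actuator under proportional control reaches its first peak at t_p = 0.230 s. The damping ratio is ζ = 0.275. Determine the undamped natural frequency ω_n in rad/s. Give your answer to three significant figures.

Peak time t_p = π/ω_d, so ω_d = π/t_p = π/0.230 = 13.7 rad/s.
ω_n = ω_d/√(1−ζ²) = 13.7/√0.924 = 14.2 rad/s.

ω_n ≈ 14.2 rad/s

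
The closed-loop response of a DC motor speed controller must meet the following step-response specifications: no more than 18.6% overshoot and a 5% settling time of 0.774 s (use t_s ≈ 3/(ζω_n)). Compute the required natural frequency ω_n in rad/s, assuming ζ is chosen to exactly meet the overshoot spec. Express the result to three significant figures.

ζ = −ln(OS)/√(π² + (ln OS)²). With OS = 0.186, ln OS = −1.682 and ζ = 1.682/3.564 = 0.472.
From t_s ≈ 3/(ζω_n): ω_n = 3/(ζ·t_s) = 3/(0.472·0.774) = 8.21 rad/s.

ω_n ≈ 8.21 rad/s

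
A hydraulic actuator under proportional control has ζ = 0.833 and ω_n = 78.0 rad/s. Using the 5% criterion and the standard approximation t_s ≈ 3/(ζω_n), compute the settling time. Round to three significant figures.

t_s ≈ 3/(ζω_n) = 3/(0.833 × 78.0) = 0.0462 s.

t_s ≈ 0.0462 s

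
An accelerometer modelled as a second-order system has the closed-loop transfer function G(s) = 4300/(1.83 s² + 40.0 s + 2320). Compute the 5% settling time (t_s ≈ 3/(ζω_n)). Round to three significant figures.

Dividing through by 1.83: denominator becomes s² + 21.86 s + 1268.
So ω_n = √1268 = 35.6 rad/s and ζ = 21.86/(2·35.6) = 0.307.
t_s ≈ 3/(ζω_n) = 0.275 s.

t_s ≈ 0.275 s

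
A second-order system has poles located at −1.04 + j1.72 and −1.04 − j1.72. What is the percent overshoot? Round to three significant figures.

The poles are at −σ ± jω_d with σ = 1.04 and ω_d = 1.72, so ω_n = √(σ²+ω_d²) = 2.01 rad/s and ζ = σ/ω_n = 0.517.
Overshoot: exp(−π·0.517/√(1−0.517²)) = 0.150, i.e. 15.0%.

%OS ≈ 15.0%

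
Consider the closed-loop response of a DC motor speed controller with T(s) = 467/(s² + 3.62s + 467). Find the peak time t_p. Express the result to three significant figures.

Matching coefficients with s² + 2ζω_n s + ω_n² gives ω_n² = 467 ⇒ ω_n = 21.6 rad/s, and ζ = 3.62/(2ω_n) = 0.0838.
The damped frequency ω_d = ω_n√(1−ζ²) = 21.5 rad/s. Then t_p = π/ω_d = 0.146 s.

t_p ≈ 0.146 s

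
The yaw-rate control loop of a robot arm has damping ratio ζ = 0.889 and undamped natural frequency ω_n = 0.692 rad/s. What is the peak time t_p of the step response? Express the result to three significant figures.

t_p ≈ 9.91 s

The damped frequency is ω_d = ω_n√(1−ζ²) = 0.692·√(1−0.790) = 0.317 rad/s.
Peak time t_p = π/ω_d = π/0.317 = 9.91 s.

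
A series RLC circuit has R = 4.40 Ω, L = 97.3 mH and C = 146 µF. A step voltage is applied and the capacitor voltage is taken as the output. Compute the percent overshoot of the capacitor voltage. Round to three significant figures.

%OS ≈ 76.4%

For a series RLC circuit (capacitor voltage as output), ω_n = 1/√(LC) = 1/√(97.3 mH · 146 µF) = 265 rad/s.
ζ = (R/2)·√(C/L) = (4.40/2)·√(146 µF/97.3 mH) = 0.0852.
%OS = 100·exp(−πζ/√(1−ζ²)) = 76.4%.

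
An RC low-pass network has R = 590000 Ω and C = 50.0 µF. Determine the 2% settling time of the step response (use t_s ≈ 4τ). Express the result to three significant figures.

τ = RC = 590000 × 50.0 µF = 29.5 s.
t_s ≈ 4τ = 118 s.

t_s ≈ 118 s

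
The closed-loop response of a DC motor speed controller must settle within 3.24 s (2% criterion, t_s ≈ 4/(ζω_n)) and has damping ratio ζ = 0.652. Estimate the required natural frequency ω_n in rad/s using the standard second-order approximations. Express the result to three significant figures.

Rearranging t_s ≈ 4/(ζω_n) gives ω_n = 4/(ζ·t_s) = 4/(0.652 × 3.24) = 1.89 rad/s.

ω_n ≈ 1.89 rad/s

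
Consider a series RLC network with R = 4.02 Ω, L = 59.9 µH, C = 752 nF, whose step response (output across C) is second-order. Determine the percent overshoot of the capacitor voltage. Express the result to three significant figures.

For a series RLC circuit (capacitor voltage as output), ω_n = 1/√(LC) = 1/√(59.9 µH · 752 nF) = 149000 rad/s.
ζ = (R/2)·√(C/L) = (4.02/2)·√(752 nF/59.9 µH) = 0.225.
%OS = 100·exp(−πζ/√(1−ζ²)) = 48.4%.

%OS ≈ 48.4%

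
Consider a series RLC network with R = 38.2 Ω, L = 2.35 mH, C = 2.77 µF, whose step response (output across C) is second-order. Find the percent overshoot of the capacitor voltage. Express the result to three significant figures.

%OS ≈ 6.53%

For a series RLC circuit (capacitor voltage as output), ω_n = 1/√(LC) = 1/√(2.35 mH · 2.77 µF) = 12400 rad/s.
ζ = (R/2)·√(C/L) = (38.2/2)·√(2.77 µF/2.35 mH) = 0.656.
%OS = 100·exp(−πζ/√(1−ζ²)) = 6.53%.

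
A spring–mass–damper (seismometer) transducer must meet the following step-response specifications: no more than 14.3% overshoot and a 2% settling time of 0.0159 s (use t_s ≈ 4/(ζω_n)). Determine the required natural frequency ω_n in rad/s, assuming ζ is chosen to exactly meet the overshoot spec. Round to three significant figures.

From %OS = 100·exp(−πζ/√(1−ζ²)), invert to get ζ = −ln(OS)/√(π² + ln²(OS)) with OS = 0.143.
−ln 0.143 = 1.945, so ζ = 1.945/√(π² + 3.783) = 0.526.
Then ω_n = 4/(ζ t_s) = 4/(0.526 × 0.0159) = 478 rad/s.

ω_n ≈ 478 rad/s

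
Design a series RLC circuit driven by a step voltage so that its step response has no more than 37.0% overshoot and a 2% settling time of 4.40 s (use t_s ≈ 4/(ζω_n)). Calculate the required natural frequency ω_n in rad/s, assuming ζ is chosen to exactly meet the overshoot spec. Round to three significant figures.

ζ = −ln(OS)/√(π² + (ln OS)²). With OS = 0.370, ln OS = −0.9943 and ζ = 0.9943/3.295 = 0.302.
Then ω_n = 4/(ζ t_s) = 4/(0.302 × 4.40) = 3.01 rad/s.

ω_n ≈ 3.01 rad/s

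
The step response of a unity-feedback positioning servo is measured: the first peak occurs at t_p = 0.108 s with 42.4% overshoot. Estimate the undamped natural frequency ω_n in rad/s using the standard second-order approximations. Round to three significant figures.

ζ from %OS: ζ = |ln 0.424|/√(π²+ln²0.424) = 0.263.
From t_p = π/ω_d, ω_d = π/0.108 = 29.1 rad/s, so ω_n = ω_d/√(1−ζ²) = 30.2 rad/s.

ω_n ≈ 30.2 rad/s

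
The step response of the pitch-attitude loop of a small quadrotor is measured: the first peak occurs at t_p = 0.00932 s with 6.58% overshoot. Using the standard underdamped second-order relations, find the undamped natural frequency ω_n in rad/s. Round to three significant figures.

ω_n ≈ 446 rad/s

ζ from %OS: ζ = |ln 0.0658|/√(π²+ln²0.0658) = 0.655.
t_p = π/ω_d ⇒ ω_d = 337 rad/s; then ω_n = ω_d/√(1−ζ²) = 446 rad/s.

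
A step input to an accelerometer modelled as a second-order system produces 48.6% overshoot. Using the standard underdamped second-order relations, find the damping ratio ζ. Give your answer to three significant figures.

ζ ≈ 0.224

From %OS = 100·exp(−πζ/√(1−ζ²)), invert to get ζ = −ln(OS)/√(π² + ln²(OS)) with OS = 0.486.
−ln 0.486 = 0.7215, so ζ = 0.7215/√(π² + 0.5206) = 0.224.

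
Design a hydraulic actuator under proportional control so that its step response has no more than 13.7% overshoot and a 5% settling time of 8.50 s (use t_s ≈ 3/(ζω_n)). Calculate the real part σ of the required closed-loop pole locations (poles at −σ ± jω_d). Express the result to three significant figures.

The settling-time spec alone fixes σ = ζω_n = 3/t_s = 3/8.50 = 0.353.
(Overshoot then fixes ζ = 0.535 and hence ω_d = σ·√(1−ζ²)/ζ = 0.558 rad/s.)

σ ≈ 0.353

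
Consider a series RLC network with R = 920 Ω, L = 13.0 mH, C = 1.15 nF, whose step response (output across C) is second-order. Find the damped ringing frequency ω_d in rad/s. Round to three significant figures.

ω_d ≈ 256000 rad/s

For a series RLC circuit (capacitor voltage as output), ω_n = 1/√(LC) = 1/√(13.0 mH · 1.15 nF) = 259000 rad/s.
ζ = (R/2)·√(C/L) = (920/2)·√(1.15 nF/13.0 mH) = 0.137.
The damped frequency ω_d = ω_n√(1−ζ²) = 256000 rad/s.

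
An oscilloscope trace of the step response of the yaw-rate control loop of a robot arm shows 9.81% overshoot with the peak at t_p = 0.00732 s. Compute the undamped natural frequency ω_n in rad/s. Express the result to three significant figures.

ω_n ≈ 534 rad/s

From the overshoot, ζ = −ln(OS)/√(π²+ln²(OS)) = 0.594.
t_p = π/ω_d ⇒ ω_d = 429 rad/s; then ω_n = ω_d/√(1−ζ²) = 534 rad/s.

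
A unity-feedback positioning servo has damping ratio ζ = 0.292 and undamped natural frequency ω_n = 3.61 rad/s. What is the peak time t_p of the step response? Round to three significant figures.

The damped frequency is ω_d = ω_n√(1−ζ²) = 3.61·√(1−0.0853) = 3.45 rad/s.
Peak time t_p = π/ω_d = π/3.45 = 0.910 s.

t_p ≈ 0.910 s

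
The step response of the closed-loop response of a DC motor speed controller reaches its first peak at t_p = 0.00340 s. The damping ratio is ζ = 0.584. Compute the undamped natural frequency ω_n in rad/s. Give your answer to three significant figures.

Peak time t_p = π/ω_d, so ω_d = π/t_p = π/0.00340 = 924 rad/s.
ω_n = ω_d/√(1−ζ²) = 924/√0.659 = 1140 rad/s.

ω_n ≈ 1140 rad/s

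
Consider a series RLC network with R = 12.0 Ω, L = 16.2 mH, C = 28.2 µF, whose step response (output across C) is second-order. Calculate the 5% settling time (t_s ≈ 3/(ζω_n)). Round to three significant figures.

t_s ≈ 0.00810 s

For a series RLC circuit (capacitor voltage as output), ω_n = 1/√(LC) = 1/√(16.2 mH · 28.2 µF) = 1480 rad/s.
ζ = (R/2)·√(C/L) = (12.0/2)·√(28.2 µF/16.2 mH) = 0.250.
t_s ≈ 3/(ζω_n) = 0.00810 s.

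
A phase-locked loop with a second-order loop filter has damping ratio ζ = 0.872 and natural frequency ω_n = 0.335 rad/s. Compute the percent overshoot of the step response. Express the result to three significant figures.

%OS ≈ 0.371%

For an underdamped second-order system, %OS = 100·exp(−πζ/√(1−ζ²)).
πζ/√(1−ζ²) = π·0.872/√(1−0.760) = 5.596, so %OS = 100·e^(−5.596) = 0.371%.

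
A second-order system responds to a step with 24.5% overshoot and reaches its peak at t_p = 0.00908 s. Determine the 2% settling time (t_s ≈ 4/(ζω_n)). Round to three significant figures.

The overshoot fixes ζ = −ln(OS)/√(π²+ln²(OS)) = 0.409.
t_p = π/ω_d ⇒ ω_d = 346 rad/s; then ω_n = ω_d/√(1−ζ²) = 379 rad/s.
t_s ≈ 4/(ζω_n) = 4/(0.409·379) = 0.0258 s.

t_s ≈ 0.0258 s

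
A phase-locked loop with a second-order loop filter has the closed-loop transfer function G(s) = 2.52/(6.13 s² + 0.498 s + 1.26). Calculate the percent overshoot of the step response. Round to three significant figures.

Dividing through by 6.13: denominator becomes s² + 0.08124 s + 0.2055.
So ω_n = √0.2055 = 0.453 rad/s and ζ = 0.08124/(2·0.453) = 0.0896.
%OS = 100 e^{−πζ/√(1−ζ²)} with ζ = 0.0896 gives 75.4%.

%OS ≈ 75.4%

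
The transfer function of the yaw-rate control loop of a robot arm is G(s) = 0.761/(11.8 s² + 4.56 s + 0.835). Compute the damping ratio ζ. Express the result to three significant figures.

Dividing through by 11.8: denominator becomes s² + 0.3864 s + 0.07076.
So ω_n = √0.07076 = 0.266 rad/s and ζ = 0.3864/(2·0.266) = 0.726.

ζ ≈ 0.726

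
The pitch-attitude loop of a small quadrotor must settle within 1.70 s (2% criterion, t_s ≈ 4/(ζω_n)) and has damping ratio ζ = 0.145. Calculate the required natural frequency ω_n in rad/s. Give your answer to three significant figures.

ω_n ≈ 16.2 rad/s

Rearranging t_s ≈ 4/(ζω_n) gives ω_n = 4/(ζ·t_s) = 4/(0.145 × 1.70) = 16.2 rad/s.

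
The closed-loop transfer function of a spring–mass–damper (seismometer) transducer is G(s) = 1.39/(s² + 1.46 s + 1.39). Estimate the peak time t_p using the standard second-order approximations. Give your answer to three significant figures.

t_p ≈ 3.39 s

ω_n = √1.39 = 1.18 rad/s; ζ = 1.46/(2·1.18) = 0.619.
ω_d = ω_n√(1−ζ²) = 0.926 rad/s. Then t_p = π/ω_d = 3.39 s.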